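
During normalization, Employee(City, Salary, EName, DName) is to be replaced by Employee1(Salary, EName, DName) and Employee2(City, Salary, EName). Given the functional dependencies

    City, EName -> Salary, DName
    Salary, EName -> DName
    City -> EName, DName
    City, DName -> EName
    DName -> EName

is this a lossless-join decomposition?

Yes

Common attributes: Employee1 ∩ Employee2 = {Salary, EName}.
Closure of {Salary, EName}: Salary, EName → DName applies, adding DName. So (Salary, EName)⁺ = {Salary, EName, DName}.
This closure contains every attribute of Employee1, so Employee1 ∩ Employee2 → Employee1. The join is lossless.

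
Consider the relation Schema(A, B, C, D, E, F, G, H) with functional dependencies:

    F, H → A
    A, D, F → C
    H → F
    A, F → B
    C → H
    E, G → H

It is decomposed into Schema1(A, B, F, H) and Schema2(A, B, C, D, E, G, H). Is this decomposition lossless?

Yes

Common attributes: Schema1 ∩ Schema2 = {A, B, H}.
Closure of {A, B, H}: H → F applies, adding F. So (A, B, H)⁺ = {A, B, F, H}.
This closure contains every attribute of Schema1, so Schema1 ∩ Schema2 → Schema1. The join is lossless.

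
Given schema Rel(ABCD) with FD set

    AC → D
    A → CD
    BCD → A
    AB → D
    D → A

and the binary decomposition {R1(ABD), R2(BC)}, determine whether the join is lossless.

No

Common attributes: R1 ∩ R2 = {B}.
No dependency enlarges {B}, so (B)⁺ = {B}.
The closure contains neither all of R1 = {ABD} nor all of R2 = {BC}, so the common attributes are not a superkey of either fragment. The join is lossy.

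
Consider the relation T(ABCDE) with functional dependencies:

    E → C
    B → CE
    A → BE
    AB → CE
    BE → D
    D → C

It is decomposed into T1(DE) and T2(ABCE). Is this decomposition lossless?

No

Common attributes: T1 ∩ T2 = {E}.
Closure of {E}: E → C applies, adding C. So (E)⁺ = {CE}.
The closure contains neither all of T1 = {DE} nor all of T2 = {ABCE}, so the common attributes are not a superkey of either fragment. The join is lossy.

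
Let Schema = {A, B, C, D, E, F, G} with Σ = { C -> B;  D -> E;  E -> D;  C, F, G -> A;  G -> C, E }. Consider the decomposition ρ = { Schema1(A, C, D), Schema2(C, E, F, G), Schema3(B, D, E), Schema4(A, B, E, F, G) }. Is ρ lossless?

Chase test. Columns are A, B, C, D, E, F, G; row i has aⱼ where attribute j ∈ Schemai, else bᵢⱼ.
Initial tableau (one row per fragment):
  row 1: a1 b12 a3 a4 b15 b16 b17
  row 2: b21 b22 a3 b24 a5 a6 a7
  row 3: b31 a2 b33 a4 a5 b36 b37
  row 4: a1 a2 b43 b44 a5 a6 a7
Rows 1 and 2 agree on C; apply C→B and equate their B entries.
Rows 1 and 3 agree on D; apply D→E and equate their E entries.
Rows 1 and 2 agree on E; apply E→D and equate their D entries.
Rows 1 and 4 agree on E; apply E→D and equate their D entries.
Rows 2 and 4 agree on G; apply G→C, E and equate their C, E entries.
Rows 1 and 4 agree on C; apply C→B and equate their B entries.
Rows 2 and 4 agree on C, F, G; apply C, F, G→A and equate their A entries.
Row 2 is now all distinguished symbols — the join is lossless.

Yes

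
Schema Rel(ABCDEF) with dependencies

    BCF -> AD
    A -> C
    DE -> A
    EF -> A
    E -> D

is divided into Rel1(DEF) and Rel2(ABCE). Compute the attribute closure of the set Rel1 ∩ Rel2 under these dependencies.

ACDE

Rel1 ∩ Rel2 = {E}.
E → D applies, adding D
DE → A applies, adding A
A → C applies, adding C
Closure: {ACDE}.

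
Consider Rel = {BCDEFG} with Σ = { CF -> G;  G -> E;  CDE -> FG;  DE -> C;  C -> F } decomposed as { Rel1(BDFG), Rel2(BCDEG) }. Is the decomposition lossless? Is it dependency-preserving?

lossless but not dependency-preserving

Lossless test: (BDG)⁺ = {BCDEFG}, which contains all of one fragment — lossless.
Dependency preservation: the restricted closure of {C} across the fragments never reaches {F}, so C → F cannot be enforced without a join — not preserved.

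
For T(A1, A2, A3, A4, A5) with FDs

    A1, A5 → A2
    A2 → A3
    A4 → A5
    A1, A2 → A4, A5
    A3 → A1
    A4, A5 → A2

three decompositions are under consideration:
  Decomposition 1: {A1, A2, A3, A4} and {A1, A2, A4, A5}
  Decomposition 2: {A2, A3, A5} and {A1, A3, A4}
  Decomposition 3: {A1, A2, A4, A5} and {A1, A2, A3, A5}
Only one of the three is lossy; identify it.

Decomposition 1: common = {A1, A2, A4}, closure = {A1, A2, A3, A4, A5} → lossless.
Decomposition 2: common = {A3}, closure = {A1, A3} → lossy.
Decomposition 3: common = {A1, A2, A5}, closure = {A1, A2, A3, A4, A5} → lossless.

Decomposition 2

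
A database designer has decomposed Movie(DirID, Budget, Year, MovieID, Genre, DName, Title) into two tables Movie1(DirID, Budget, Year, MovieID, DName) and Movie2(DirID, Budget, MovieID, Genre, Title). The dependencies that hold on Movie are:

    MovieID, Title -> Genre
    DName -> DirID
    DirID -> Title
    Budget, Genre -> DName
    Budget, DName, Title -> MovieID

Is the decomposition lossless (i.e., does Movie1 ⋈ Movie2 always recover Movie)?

Yes

Common attributes: Movie1 ∩ Movie2 = {DirID, Budget, MovieID}.
Closure of {DirID, Budget, MovieID}: DirID → Title applies, adding Title; MovieID, Title → Genre applies, adding Genre; Budget, Genre → DName applies, adding DName. So (DirID, Budget, MovieID)⁺ = {DirID, Budget, MovieID, Genre, DName, Title}.
This closure contains every attribute of Movie2, so Movie1 ∩ Movie2 → Movie2. The join is lossless.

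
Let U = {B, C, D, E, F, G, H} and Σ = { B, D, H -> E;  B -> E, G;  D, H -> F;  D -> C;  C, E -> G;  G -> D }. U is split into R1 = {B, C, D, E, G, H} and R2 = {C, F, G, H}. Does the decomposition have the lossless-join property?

Yes

Common attributes: R1 ∩ R2 = {C, G, H}.
Closure of {C, G, H}: G → D applies, adding D; D, H → F applies, adding F. So (C, G, H)⁺ = {C, D, F, G, H}.
This closure contains every attribute of R2, so R1 ∩ R2 → R2. The join is lossless.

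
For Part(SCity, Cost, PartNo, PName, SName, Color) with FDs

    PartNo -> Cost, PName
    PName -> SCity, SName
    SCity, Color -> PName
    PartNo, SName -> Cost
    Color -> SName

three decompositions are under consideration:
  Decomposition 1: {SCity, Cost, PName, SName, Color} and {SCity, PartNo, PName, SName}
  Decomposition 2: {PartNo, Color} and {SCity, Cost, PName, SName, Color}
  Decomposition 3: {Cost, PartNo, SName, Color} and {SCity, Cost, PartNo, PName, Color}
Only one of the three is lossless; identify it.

Decomposition 1: common = {SCity, PName, SName}, closure = {SCity, PName, SName} → lossy.
Decomposition 2: common = {Color}, closure = {SName, Color} → lossy.
Decomposition 3: common = {Cost, PartNo, Color}, closure = {SCity, Cost, PartNo, PName, SName, Color} → lossless.

Decomposition 3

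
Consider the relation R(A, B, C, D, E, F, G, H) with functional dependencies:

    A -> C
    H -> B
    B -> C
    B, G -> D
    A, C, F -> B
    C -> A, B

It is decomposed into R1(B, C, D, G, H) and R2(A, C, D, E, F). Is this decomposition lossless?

Common attributes: R1 ∩ R2 = {C, D}.
Closure of {C, D}: C → A, B applies, adding A, B. So (C, D)⁺ = {A, B, C, D}.
The closure contains neither all of R1 = {B, C, D, G, H} nor all of R2 = {A, C, D, E, F}, so the common attributes are not a superkey of either fragment. The join is lossy.

No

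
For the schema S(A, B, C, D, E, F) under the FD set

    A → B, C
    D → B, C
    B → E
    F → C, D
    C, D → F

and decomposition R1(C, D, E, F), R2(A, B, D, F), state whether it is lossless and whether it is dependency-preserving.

lossless but not dependency-preserving

Lossless test: (D, F)⁺ = {B, C, D, E, F}, which contains all of one fragment — lossless.
Dependency preservation: the restricted closure of {A} across the fragments never reaches {B, C}, so A → B, C cannot be enforced without a join — not preserved.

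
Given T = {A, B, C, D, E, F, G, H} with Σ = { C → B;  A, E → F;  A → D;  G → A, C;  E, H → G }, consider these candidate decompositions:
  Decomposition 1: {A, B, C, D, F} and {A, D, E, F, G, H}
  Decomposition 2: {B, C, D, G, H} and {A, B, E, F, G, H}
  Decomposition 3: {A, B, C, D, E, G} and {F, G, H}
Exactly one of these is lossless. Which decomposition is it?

Decomposition 2

Decomposition 1: common = {A, D, F}, closure = {A, D, F} → lossy.
Decomposition 2: common = {B, G, H}, closure = {A, B, C, D, G, H} → lossless.
Decomposition 3: common = {G}, closure = {A, B, C, D, G} → lossy.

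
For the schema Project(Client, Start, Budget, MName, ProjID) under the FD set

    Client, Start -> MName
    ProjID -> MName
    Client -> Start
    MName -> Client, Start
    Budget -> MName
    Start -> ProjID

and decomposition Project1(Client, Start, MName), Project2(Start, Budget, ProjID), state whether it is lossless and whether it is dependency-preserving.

lossless and dependency-preserving

Lossless test: (Start)⁺ = {Client, Start, MName, ProjID}, which contains all of one fragment — lossless.
Dependency preservation: ProjID → MName; Budget → MName are not contained in any single fragment, but the restricted closure of each left-hand side across the fragments still reaches the right-hand side; the remaining FDs each lie inside some fragment. All dependencies are preserved.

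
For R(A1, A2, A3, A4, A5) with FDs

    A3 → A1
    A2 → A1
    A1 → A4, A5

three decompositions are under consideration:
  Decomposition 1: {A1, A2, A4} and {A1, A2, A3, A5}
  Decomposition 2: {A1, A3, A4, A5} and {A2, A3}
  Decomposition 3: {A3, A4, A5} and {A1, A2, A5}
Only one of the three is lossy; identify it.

Decomposition 3

Decomposition 1: common = {A1, A2}, closure = {A1, A2, A4, A5} → lossless.
Decomposition 2: common = {A3}, closure = {A1, A3, A4, A5} → lossless.
Decomposition 3: common = {A5}, closure = {A5} → lossy.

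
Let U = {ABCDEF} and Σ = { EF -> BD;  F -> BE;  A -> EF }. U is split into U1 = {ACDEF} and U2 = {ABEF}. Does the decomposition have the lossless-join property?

Yes

Common attributes: U1 ∩ U2 = {AEF}.
Closure of {AEF}: EF → BD applies, adding BD. So (AEF)⁺ = {ABDEF}.
This closure contains every attribute of U2, so U1 ∩ U2 → U2. The join is lossless.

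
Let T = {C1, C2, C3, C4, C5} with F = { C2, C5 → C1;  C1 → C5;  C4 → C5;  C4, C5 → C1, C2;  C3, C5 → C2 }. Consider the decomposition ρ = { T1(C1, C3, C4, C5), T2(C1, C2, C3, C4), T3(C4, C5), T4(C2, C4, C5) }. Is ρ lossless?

Chase test. Columns are C1, C2, C3, C4, C5; row i has aⱼ where attribute j ∈ Ti, else bᵢⱼ.
Initial tableau (one row per fragment):
  row 1: a1 b12 a3 a4 a5
  row 2: a1 a2 a3 a4 b25
  row 3: b31 b32 b33 a4 a5
  row 4: b41 a2 b43 a4 a5
Rows 1 and 2 agree on C1; apply C1→C5 and equate their C5 entries.
Rows 1 and 2 agree on C4, C5; apply C4, C5→C1, C2 and equate their C1, C2 entries.
Rows 1 and 3 agree on C4, C5; apply C4, C5→C1, C2 and equate their C1, C2 entries.
Rows 1 and 4 agree on C4, C5; apply C4, C5→C1, C2 and equate their C1, C2 entries.
Row 1 is now all distinguished symbols — the join is lossless.

Yes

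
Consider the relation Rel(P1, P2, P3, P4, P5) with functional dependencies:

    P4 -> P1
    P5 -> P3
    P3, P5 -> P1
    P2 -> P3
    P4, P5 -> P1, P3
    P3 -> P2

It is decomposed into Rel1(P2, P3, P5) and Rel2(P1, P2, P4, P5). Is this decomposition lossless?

Common attributes: Rel1 ∩ Rel2 = {P2, P5}.
Closure of {P2, P5}: P5 → P3 applies, adding P3; P3, P5 → P1 applies, adding P1. So (P2, P5)⁺ = {P1, P2, P3, P5}.
This closure contains every attribute of Rel1, so Rel1 ∩ Rel2 → Rel1. The join is lossless.

Yes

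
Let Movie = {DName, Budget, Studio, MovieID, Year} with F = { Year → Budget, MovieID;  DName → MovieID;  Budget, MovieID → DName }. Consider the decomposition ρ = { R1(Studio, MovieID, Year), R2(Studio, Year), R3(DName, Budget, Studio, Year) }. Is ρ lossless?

Yes

Chase test. Columns are DName, Budget, Studio, MovieID, Year; row i has aⱼ where attribute j ∈ Ri, else bᵢⱼ.
Initial tableau (one row per fragment):
  row 1: b11 b12 a3 a4 a5
  row 2: b21 b22 a3 b24 a5
  row 3: a1 a2 a3 b34 a5
Rows 1 and 2 agree on Year; apply Year→Budget, MovieID and equate their Budget, MovieID entries.
Rows 1 and 3 agree on Year; apply Year→Budget, MovieID and equate their Budget, MovieID entries.
Rows 1 and 2 agree on Budget, MovieID; apply Budget, MovieID→DName and equate their DName entries.
Rows 1 and 3 agree on Budget, MovieID; apply Budget, MovieID→DName and equate their DName entries.
Row 1 is now all distinguished symbols — the join is lossless.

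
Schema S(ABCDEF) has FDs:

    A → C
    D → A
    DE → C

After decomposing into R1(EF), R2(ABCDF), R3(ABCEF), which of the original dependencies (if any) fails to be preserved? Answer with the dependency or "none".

A → C lies within R2.
D → A lies within R2.
DE → C: restricted closure across fragments reaches C.
Every dependency is enforceable on the fragments, so the decomposition is dependency-preserving.

none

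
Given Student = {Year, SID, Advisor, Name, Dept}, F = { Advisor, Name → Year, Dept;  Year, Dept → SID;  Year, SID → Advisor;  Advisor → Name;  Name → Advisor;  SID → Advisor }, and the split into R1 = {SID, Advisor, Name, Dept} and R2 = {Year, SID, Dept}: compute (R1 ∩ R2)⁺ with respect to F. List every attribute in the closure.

R1 ∩ R2 = {SID, Dept}.
SID → Advisor applies, adding Advisor
Advisor → Name applies, adding Name
Advisor, Name → Year, Dept applies, adding Year
Closure: {Year, SID, Advisor, Name, Dept}.

Year, SID, Advisor, Name, Dept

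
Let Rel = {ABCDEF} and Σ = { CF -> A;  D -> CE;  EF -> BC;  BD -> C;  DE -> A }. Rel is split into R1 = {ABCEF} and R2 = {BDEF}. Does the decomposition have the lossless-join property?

Common attributes: R1 ∩ R2 = {BEF}.
Closure of {BEF}: EF → BC applies, adding C; CF → A applies, adding A. So (BEF)⁺ = {ABCEF}.
This closure contains every attribute of R1, so R1 ∩ R2 → R1. The join is lossless.

Yes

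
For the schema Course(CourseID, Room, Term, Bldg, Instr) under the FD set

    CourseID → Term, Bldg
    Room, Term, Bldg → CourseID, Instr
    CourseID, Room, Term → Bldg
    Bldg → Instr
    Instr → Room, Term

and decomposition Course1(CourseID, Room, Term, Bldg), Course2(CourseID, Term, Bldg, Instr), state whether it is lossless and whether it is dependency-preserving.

lossless but not dependency-preserving

Lossless test: (CourseID, Term, Bldg)⁺ = {CourseID, Room, Term, Bldg, Instr}, which contains all of one fragment — lossless.
Dependency preservation: the restricted closure of {Instr} across the fragments never reaches {Room, Term}, so Instr → Room, Term cannot be enforced without a join — not preserved.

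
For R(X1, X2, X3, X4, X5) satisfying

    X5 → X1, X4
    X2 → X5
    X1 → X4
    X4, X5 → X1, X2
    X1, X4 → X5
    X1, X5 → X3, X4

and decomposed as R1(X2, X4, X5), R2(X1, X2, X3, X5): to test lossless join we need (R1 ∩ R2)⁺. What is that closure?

X1, X2, X3, X4, X5

R1 ∩ R2 = {X2, X5}.
X5 → X1, X4 applies, adding X1, X4
X1, X5 → X3, X4 applies, adding X3
Closure: {X1, X2, X3, X4, X5}.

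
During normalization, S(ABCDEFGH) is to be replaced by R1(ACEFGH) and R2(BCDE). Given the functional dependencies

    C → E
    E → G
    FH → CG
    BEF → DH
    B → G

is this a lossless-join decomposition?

No

Common attributes: R1 ∩ R2 = {CE}.
Closure of {CE}: E → G applies, adding G. So (CE)⁺ = {CEG}.
The closure contains neither all of R1 = {ACEFGH} nor all of R2 = {BCDE}, so the common attributes are not a superkey of either fragment. The join is lossy.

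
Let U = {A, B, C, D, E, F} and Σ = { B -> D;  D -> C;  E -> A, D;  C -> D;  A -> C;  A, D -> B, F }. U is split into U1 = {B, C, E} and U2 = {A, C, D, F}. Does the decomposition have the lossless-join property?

No

Common attributes: U1 ∩ U2 = {C}.
Closure of {C}: C → D applies, adding D. So (C)⁺ = {C, D}.
The closure contains neither all of U1 = {B, C, E} nor all of U2 = {A, C, D, F}, so the common attributes are not a superkey of either fragment. The join is lossy.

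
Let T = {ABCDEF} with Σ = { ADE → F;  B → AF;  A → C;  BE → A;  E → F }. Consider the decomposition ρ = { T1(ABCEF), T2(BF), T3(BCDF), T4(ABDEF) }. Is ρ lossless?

Yes

Chase test. Columns are ABCDEF; row i has aⱼ where attribute j ∈ Ti, else bᵢⱼ.
Initial tableau (one row per fragment):
  row 1: a1 a2 a3 b14 a5 a6
  row 2: b21 a2 b23 b24 b25 a6
  row 3: b31 a2 a3 a4 b35 a6
  row 4: a1 a2 b43 a4 a5 a6
Rows 1 and 2 agree on B; apply B→AF and equate their AF entries.
Rows 1 and 3 agree on B; apply B→AF and equate their AF entries.
Rows 1 and 2 agree on A; apply A→C and equate their C entries.
Rows 1 and 4 agree on A; apply A→C and equate their C entries.
Row 4 is now all distinguished symbols — the join is lossless.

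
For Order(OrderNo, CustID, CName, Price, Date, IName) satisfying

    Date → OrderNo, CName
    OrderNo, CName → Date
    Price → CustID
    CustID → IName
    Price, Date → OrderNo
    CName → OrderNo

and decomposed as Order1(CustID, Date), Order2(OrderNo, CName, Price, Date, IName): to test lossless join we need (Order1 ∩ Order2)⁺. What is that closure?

Order1 ∩ Order2 = {Date}.
Date → OrderNo, CName applies, adding OrderNo, CName
Closure: {OrderNo, CName, Date}.

OrderNo, CName, Date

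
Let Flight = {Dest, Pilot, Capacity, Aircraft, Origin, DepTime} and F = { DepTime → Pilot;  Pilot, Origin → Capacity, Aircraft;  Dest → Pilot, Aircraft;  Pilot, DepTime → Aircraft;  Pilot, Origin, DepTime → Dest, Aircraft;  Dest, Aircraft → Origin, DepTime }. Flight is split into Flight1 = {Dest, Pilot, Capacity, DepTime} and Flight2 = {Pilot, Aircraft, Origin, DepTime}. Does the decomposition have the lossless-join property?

Common attributes: Flight1 ∩ Flight2 = {Pilot, DepTime}.
Closure of {Pilot, DepTime}: Pilot, DepTime → Aircraft applies, adding Aircraft. So (Pilot, DepTime)⁺ = {Pilot, Aircraft, DepTime}.
The closure contains neither all of Flight1 = {Dest, Pilot, Capacity, DepTime} nor all of Flight2 = {Pilot, Aircraft, Origin, DepTime}, so the common attributes are not a superkey of either fragment. The join is lossy.

No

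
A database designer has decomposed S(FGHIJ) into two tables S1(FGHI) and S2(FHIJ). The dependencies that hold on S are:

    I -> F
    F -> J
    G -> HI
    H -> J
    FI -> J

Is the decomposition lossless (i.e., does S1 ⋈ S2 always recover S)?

Yes

Common attributes: S1 ∩ S2 = {FHI}.
Closure of {FHI}: F → J applies, adding J. So (FHI)⁺ = {FHIJ}.
This closure contains every attribute of S2, so S1 ∩ S2 → S2. The join is lossless.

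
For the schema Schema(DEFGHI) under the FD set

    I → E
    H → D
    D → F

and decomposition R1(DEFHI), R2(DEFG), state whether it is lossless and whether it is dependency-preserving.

Lossless test: (DEF)⁺ = {DEF}, which is a superkey of neither fragment — lossy.
Dependency preservation: every FD's attributes lie within a single fragment, so each can be enforced locally — preserved.

lossy but dependency-preserving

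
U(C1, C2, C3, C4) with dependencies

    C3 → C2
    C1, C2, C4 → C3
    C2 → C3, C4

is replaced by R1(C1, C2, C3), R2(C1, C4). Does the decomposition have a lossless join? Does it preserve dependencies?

Lossless test: (C1)⁺ = {C1}, which is a superkey of neither fragment — lossy.
Dependency preservation: the restricted closure of {C2} across the fragments never reaches {C3, C4}, so C2 → C3, C4 cannot be enforced without a join — not preserved.

lossy and not dependency-preserving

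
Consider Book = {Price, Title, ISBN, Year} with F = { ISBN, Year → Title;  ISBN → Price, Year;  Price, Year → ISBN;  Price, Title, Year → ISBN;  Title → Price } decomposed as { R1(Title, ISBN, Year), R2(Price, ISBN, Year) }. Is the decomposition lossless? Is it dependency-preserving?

Lossless test: (ISBN, Year)⁺ = {Price, Title, ISBN, Year}, which contains all of one fragment — lossless.
Dependency preservation: the restricted closure of {Title} across the fragments never reaches {Price}, so Title → Price cannot be enforced without a join — not preserved.

lossless but not dependency-preserving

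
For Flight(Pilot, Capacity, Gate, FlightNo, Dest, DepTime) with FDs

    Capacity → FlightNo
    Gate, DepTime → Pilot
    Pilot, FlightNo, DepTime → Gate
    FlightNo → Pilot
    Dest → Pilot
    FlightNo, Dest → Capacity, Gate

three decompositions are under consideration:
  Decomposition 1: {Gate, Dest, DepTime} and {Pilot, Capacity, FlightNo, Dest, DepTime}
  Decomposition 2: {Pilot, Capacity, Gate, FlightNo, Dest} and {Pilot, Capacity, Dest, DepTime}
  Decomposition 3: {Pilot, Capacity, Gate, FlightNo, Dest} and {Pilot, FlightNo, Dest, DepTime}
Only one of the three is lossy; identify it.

Decomposition 1

Decomposition 1: common = {Dest, DepTime}, closure = {Pilot, Dest, DepTime} → lossy.
Decomposition 2: common = {Pilot, Capacity, Dest}, closure = {Pilot, Capacity, Gate, FlightNo, Dest} → lossless.
Decomposition 3: common = {Pilot, FlightNo, Dest}, closure = {Pilot, Capacity, Gate, FlightNo, Dest} → lossless.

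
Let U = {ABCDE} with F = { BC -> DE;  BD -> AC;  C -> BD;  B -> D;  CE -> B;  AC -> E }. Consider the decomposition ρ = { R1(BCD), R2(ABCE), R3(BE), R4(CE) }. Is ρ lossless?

Yes

Chase test. Columns are ABCDE; row i has aⱼ where attribute j ∈ Ri, else bᵢⱼ.
Initial tableau (one row per fragment):
  row 1: b11 a2 a3 a4 b15
  row 2: a1 a2 a3 b24 a5
  row 3: b31 a2 b33 b34 a5
  row 4: b41 b42 a3 b44 a5
Rows 1 and 2 agree on BC; apply BC→DE and equate their DE entries.
Rows 1 and 2 agree on BD; apply BD→AC and equate their AC entries.
Rows 1 and 4 agree on C; apply C→BD and equate their BD entries.
Rows 1 and 3 agree on B; apply B→D and equate their D entries.
Rows 1 and 3 agree on BD; apply BD→AC and equate their AC entries.
Rows 1 and 4 agree on BD; apply BD→AC and equate their AC entries.
Row 1 is now all distinguished symbols — the join is lossless.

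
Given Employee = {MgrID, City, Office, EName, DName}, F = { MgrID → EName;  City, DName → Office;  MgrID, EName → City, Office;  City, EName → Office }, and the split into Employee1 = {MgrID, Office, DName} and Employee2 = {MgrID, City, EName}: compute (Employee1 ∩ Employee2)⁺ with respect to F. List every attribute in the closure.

Employee1 ∩ Employee2 = {MgrID}.
MgrID → EName applies, adding EName
MgrID, EName → City, Office applies, adding City, Office
Closure: {MgrID, City, Office, EName}.

MgrID, City, Office, EName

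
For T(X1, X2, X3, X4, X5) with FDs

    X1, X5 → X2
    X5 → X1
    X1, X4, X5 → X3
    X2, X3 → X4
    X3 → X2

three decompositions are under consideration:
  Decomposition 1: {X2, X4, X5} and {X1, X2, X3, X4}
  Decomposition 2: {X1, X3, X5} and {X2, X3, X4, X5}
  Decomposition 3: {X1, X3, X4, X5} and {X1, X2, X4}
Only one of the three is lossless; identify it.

Decomposition 1: common = {X2, X4}, closure = {X2, X4} → lossy.
Decomposition 2: common = {X3, X5}, closure = {X1, X2, X3, X4, X5} → lossless.
Decomposition 3: common = {X1, X4}, closure = {X1, X4} → lossy.

Decomposition 2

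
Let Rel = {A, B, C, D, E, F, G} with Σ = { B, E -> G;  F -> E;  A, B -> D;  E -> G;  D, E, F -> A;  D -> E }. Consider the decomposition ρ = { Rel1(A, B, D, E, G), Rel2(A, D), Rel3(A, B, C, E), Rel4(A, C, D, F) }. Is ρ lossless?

Chase test. Columns are A, B, C, D, E, F, G; row i has aⱼ where attribute j ∈ Reli, else bᵢⱼ.
Initial tableau (one row per fragment):
  row 1: a1 a2 b13 a4 a5 b16 a7
  row 2: a1 b22 b23 a4 b25 b26 b27
  row 3: a1 a2 a3 b34 a5 b36 b37
  row 4: a1 b42 a3 a4 b45 a6 b47
Rows 1 and 3 agree on B, E; apply B, E→G and equate their G entries.
Rows 1 and 3 agree on A, B; apply A, B→D and equate their D entries.
Rows 1 and 2 agree on D; apply D→E and equate their E entries.
Rows 1 and 4 agree on D; apply D→E and equate their E entries.
Rows 1 and 2 agree on E; apply E→G and equate their G entries.
Rows 1 and 4 agree on E; apply E→G and equate their G entries.
No row becomes fully distinguished — the join is lossy.

No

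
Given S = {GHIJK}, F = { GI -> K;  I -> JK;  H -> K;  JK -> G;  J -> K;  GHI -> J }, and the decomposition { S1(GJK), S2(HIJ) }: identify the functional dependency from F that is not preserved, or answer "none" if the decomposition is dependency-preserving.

H -> K

Check H → K: no single fragment contains all of {HK}, and the restricted closure of {H} across the fragments never reaches {K}.
GI → K is preserved.
I → JK is preserved.
JK → G is preserved.
J → K is preserved.
GHI → J is preserved.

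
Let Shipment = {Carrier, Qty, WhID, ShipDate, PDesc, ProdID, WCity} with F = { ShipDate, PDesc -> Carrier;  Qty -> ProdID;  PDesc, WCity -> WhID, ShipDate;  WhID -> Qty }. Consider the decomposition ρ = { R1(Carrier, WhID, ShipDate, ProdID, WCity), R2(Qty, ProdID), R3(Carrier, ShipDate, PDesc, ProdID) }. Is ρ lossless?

Chase test. Columns are Carrier, Qty, WhID, ShipDate, PDesc, ProdID, WCity; row i has aⱼ where attribute j ∈ Ri, else bᵢⱼ.
Initial tableau (one row per fragment):
  row 1: a1 b12 a3 a4 b15 a6 a7
  row 2: b21 a2 b23 b24 b25 a6 b27
  row 3: a1 b32 b33 a4 a5 a6 b37
No row becomes fully distinguished — the join is lossy.

No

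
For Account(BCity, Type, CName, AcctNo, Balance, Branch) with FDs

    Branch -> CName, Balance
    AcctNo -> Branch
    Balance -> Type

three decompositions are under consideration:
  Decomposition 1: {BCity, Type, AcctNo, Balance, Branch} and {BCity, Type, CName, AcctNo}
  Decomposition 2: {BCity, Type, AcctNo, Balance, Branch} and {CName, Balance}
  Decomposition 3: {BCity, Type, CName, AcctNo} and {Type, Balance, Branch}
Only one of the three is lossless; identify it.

Decomposition 1

Decomposition 1: common = {BCity, Type, AcctNo}, closure = {BCity, Type, CName, AcctNo, Balance, Branch} → lossless.
Decomposition 2: common = {Balance}, closure = {Type, Balance} → lossy.
Decomposition 3: common = {Type}, closure = {Type} → lossy.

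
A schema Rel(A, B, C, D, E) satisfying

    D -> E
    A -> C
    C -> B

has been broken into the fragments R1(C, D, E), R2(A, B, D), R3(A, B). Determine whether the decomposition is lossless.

Chase test. Columns are A, B, C, D, E; row i has aⱼ where attribute j ∈ Ri, else bᵢⱼ.
Initial tableau (one row per fragment):
  row 1: b11 b12 a3 a4 a5
  row 2: a1 a2 b23 a4 b25
  row 3: a1 a2 b33 b34 b35
Rows 1 and 2 agree on D; apply D→E and equate their E entries.
Rows 2 and 3 agree on A; apply A→C and equate their C entries.
No row becomes fully distinguished — the join is lossy.

No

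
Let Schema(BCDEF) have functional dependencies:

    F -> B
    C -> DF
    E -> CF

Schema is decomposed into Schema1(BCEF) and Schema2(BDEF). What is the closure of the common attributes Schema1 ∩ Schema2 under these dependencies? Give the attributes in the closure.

BCDEF

Schema1 ∩ Schema2 = {BEF}.
E → CF applies, adding C
C → DF applies, adding D
Closure: {BCDEF}.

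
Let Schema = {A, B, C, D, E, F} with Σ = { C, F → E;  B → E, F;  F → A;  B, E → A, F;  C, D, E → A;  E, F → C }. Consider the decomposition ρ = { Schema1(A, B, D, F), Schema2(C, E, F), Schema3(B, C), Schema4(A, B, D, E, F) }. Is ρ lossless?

Chase test. Columns are A, B, C, D, E, F; row i has aⱼ where attribute j ∈ Schemai, else bᵢⱼ.
Initial tableau (one row per fragment):
  row 1: a1 a2 b13 a4 b15 a6
  row 2: b21 b22 a3 b24 a5 a6
  row 3: b31 a2 a3 b34 b35 b36
  row 4: a1 a2 b43 a4 a5 a6
Rows 1 and 3 agree on B; apply B→E, F and equate their E, F entries.
Rows 1 and 4 agree on B; apply B→E, F and equate their E, F entries.
Rows 1 and 2 agree on F; apply F→A and equate their A entries.
Rows 1 and 3 agree on F; apply F→A and equate their A entries.
Rows 1 and 2 agree on E, F; apply E, F→C and equate their C entries.
Rows 1 and 4 agree on E, F; apply E, F→C and equate their C entries.
Row 1 is now all distinguished symbols — the join is lossless.

Yes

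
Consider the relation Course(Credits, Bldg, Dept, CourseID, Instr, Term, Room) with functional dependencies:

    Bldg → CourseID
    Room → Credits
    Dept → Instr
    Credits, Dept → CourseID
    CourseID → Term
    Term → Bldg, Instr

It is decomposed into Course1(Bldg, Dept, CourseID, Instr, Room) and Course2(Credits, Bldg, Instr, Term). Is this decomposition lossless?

Common attributes: Course1 ∩ Course2 = {Bldg, Instr}.
Closure of {Bldg, Instr}: Bldg → CourseID applies, adding CourseID; CourseID → Term applies, adding Term. So (Bldg, Instr)⁺ = {Bldg, CourseID, Instr, Term}.
The closure contains neither all of Course1 = {Bldg, Dept, CourseID, Instr, Room} nor all of Course2 = {Credits, Bldg, Instr, Term}, so the common attributes are not a superkey of either fragment. The join is lossy.

No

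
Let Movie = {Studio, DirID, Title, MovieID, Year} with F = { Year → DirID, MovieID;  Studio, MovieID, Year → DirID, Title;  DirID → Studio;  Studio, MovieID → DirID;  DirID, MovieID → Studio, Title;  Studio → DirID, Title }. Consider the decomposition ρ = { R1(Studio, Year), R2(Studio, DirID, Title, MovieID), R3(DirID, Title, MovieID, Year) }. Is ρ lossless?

Yes

Chase test. Columns are Studio, DirID, Title, MovieID, Year; row i has aⱼ where attribute j ∈ Ri, else bᵢⱼ.
Initial tableau (one row per fragment):
  row 1: a1 b12 b13 b14 a5
  row 2: a1 a2 a3 a4 b25
  row 3: b31 a2 a3 a4 a5
Rows 1 and 3 agree on Year; apply Year→DirID, MovieID and equate their DirID, MovieID entries.
Rows 1 and 3 agree on DirID; apply DirID→Studio and equate their Studio entries.
Rows 1 and 2 agree on DirID, MovieID; apply DirID, MovieID→Studio, Title and equate their Studio, Title entries.
Row 1 is now all distinguished symbols — the join is lossless.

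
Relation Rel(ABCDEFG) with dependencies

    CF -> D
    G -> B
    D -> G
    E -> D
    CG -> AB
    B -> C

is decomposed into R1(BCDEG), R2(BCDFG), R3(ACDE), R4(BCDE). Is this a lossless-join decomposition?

No

Chase test. Columns are ABCDEFG; row i has aⱼ where attribute j ∈ Ri, else bᵢⱼ.
Initial tableau (one row per fragment):
  row 1: b11 a2 a3 a4 a5 b16 a7
  row 2: b21 a2 a3 a4 b25 a6 a7
  row 3: a1 b32 a3 a4 a5 b36 b37
  row 4: b41 a2 a3 a4 a5 b46 b47
Rows 1 and 3 agree on D; apply D→G and equate their G entries.
Rows 1 and 4 agree on D; apply D→G and equate their G entries.
Rows 1 and 2 agree on CG; apply CG→AB and equate their AB entries.
Rows 1 and 3 agree on CG; apply CG→AB and equate their AB entries.
Rows 1 and 4 agree on CG; apply CG→AB and equate their AB entries.
No row becomes fully distinguished — the join is lossy.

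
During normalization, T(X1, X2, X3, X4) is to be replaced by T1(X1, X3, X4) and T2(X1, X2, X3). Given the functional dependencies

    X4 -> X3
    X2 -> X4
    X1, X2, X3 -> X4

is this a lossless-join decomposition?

Common attributes: T1 ∩ T2 = {X1, X3}.
No dependency enlarges {X1, X3}, so (X1, X3)⁺ = {X1, X3}.
The closure contains neither all of T1 = {X1, X3, X4} nor all of T2 = {X1, X2, X3}, so the common attributes are not a superkey of either fragment. The join is lossy.

No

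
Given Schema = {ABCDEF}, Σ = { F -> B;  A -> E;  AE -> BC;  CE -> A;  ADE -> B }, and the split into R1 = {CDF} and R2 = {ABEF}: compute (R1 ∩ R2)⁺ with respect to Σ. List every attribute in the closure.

R1 ∩ R2 = {F}.
F → B applies, adding B
Closure: {BF}.

BF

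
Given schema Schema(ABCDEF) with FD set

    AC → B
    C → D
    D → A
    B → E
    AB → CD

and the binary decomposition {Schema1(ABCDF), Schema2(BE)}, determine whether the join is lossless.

Common attributes: Schema1 ∩ Schema2 = {B}.
Closure of {B}: B → E applies, adding E. So (B)⁺ = {BE}.
This closure contains every attribute of Schema2, so Schema1 ∩ Schema2 → Schema2. The join is lossless.

Yes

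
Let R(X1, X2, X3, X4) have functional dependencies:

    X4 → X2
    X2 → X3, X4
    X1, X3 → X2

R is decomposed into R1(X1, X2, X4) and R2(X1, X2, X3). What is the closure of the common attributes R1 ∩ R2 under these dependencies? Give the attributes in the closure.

X1, X2, X3, X4

R1 ∩ R2 = {X1, X2}.
X2 → X3, X4 applies, adding X3, X4
Closure: {X1, X2, X3, X4}.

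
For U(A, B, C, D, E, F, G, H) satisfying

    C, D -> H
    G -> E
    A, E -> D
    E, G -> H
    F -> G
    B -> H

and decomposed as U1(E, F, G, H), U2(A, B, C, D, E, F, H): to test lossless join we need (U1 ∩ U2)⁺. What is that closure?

U1 ∩ U2 = {E, F, H}.
F → G applies, adding G
Closure: {E, F, G, H}.

E, F, G, H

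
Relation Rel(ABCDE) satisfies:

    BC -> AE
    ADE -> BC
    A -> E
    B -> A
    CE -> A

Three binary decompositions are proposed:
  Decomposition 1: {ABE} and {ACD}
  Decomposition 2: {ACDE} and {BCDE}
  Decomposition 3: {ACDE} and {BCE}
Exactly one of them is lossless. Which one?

Decomposition 2

Decomposition 1: common = {A}, closure = {AE} → lossy.
Decomposition 2: common = {CDE}, closure = {ABCDE} → lossless.
Decomposition 3: common = {CE}, closure = {ACE} → lossy.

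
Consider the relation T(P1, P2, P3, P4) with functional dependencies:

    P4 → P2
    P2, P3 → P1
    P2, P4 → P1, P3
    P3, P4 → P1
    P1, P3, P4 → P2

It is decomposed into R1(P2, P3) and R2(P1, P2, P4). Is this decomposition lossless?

Common attributes: R1 ∩ R2 = {P2}.
No dependency enlarges {P2}, so (P2)⁺ = {P2}.
The closure contains neither all of R1 = {P2, P3} nor all of R2 = {P1, P2, P4}, so the common attributes are not a superkey of either fragment. The join is lossy.

No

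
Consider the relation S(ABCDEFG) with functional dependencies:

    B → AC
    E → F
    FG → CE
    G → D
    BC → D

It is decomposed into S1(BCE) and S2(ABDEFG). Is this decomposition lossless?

Common attributes: S1 ∩ S2 = {BE}.
Closure of {BE}: B → AC applies, adding AC; E → F applies, adding F; BC → D applies, adding D. So (BE)⁺ = {ABCDEF}.
This closure contains every attribute of S1, so S1 ∩ S2 → S1. The join is lossless.

Yes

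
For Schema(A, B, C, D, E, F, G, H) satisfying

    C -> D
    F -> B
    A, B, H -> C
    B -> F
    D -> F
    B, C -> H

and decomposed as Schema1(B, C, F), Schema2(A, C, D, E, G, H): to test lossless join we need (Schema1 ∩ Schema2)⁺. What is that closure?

Schema1 ∩ Schema2 = {C}.
C → D applies, adding D
D → F applies, adding F
F → B applies, adding B
B, C → H applies, adding H
Closure: {B, C, D, F, H}.

B, C, D, F, H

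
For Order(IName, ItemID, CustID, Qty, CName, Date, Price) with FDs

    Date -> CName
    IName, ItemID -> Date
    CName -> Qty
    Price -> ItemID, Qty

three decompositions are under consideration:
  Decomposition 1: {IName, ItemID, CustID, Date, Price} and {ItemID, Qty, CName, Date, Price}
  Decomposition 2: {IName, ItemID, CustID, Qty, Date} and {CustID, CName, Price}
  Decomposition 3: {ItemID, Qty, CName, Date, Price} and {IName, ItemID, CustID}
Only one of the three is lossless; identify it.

Decomposition 1

Decomposition 1: common = {ItemID, Date, Price}, closure = {ItemID, Qty, CName, Date, Price} → lossless.
Decomposition 2: common = {CustID}, closure = {CustID} → lossy.
Decomposition 3: common = {ItemID}, closure = {ItemID} → lossy.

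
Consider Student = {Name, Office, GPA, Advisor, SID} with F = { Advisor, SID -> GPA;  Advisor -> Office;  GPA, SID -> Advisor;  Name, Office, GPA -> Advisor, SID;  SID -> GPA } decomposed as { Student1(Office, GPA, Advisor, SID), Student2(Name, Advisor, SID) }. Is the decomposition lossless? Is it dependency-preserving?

Lossless test: (Advisor, SID)⁺ = {Office, GPA, Advisor, SID}, which contains all of one fragment — lossless.
Dependency preservation: the restricted closure of {Name, Office, GPA} across the fragments never reaches {Advisor, SID}, so Name, Office, GPA → Advisor, SID cannot be enforced without a join — not preserved.

lossless but not dependency-preserving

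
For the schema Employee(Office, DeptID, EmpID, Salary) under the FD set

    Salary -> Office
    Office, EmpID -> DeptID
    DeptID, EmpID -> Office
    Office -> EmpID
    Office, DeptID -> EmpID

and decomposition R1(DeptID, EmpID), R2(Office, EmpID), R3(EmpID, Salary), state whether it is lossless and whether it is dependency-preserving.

lossy and not dependency-preserving

Lossless test (chase): applying each FD to every pair of rows produces no changes in the tableau, so no row becomes fully distinguished — the join is lossy.
Dependency preservation: the restricted closure of {Salary} across the fragments never reaches {Office}, so Salary → Office cannot be enforced without a join — not preserved.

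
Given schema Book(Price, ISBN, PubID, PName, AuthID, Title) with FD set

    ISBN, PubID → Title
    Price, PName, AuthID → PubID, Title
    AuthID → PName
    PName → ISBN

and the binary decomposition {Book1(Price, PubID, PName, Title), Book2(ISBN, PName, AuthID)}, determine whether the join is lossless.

No

Common attributes: Book1 ∩ Book2 = {PName}.
Closure of {PName}: PName → ISBN applies, adding ISBN. So (PName)⁺ = {ISBN, PName}.
The closure contains neither all of Book1 = {Price, PubID, PName, Title} nor all of Book2 = {ISBN, PName, AuthID}, so the common attributes are not a superkey of either fragment. The join is lossy.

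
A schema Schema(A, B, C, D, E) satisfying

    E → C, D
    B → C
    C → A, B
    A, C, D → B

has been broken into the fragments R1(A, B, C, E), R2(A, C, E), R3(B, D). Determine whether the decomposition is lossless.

Chase test. Columns are A, B, C, D, E; row i has aⱼ where attribute j ∈ Ri, else bᵢⱼ.
Initial tableau (one row per fragment):
  row 1: a1 a2 a3 b14 a5
  row 2: a1 b22 a3 b24 a5
  row 3: b31 a2 b33 a4 b35
Rows 1 and 2 agree on E; apply E→C, D and equate their C, D entries.
Rows 1 and 3 agree on B; apply B→C and equate their C entries.
Rows 1 and 2 agree on C; apply C→A, B and equate their A, B entries.
Rows 1 and 3 agree on C; apply C→A, B and equate their A, B entries.
No row becomes fully distinguished — the join is lossy.

No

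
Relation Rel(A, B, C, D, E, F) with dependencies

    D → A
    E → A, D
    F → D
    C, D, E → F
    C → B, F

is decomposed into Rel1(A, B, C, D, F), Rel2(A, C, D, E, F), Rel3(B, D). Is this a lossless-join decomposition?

Chase test. Columns are A, B, C, D, E, F; row i has aⱼ where attribute j ∈ Reli, else bᵢⱼ.
Initial tableau (one row per fragment):
  row 1: a1 a2 a3 a4 b15 a6
  row 2: a1 b22 a3 a4 a5 a6
  row 3: b31 a2 b33 a4 b35 b36
Rows 1 and 3 agree on D; apply D→A and equate their A entries.
Rows 1 and 2 agree on C; apply C→B, F and equate their B, F entries.
Row 2 is now all distinguished symbols — the join is lossless.

Yes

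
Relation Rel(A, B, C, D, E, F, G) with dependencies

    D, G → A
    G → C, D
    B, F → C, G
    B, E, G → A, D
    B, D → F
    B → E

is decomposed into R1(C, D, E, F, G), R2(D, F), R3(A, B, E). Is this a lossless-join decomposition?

Chase test. Columns are A, B, C, D, E, F, G; row i has aⱼ where attribute j ∈ Ri, else bᵢⱼ.
Initial tableau (one row per fragment):
  row 1: b11 b12 a3 a4 a5 a6 a7
  row 2: b21 b22 b23 a4 b25 a6 b27
  row 3: a1 a2 b33 b34 a5 b36 b37
No row becomes fully distinguished — the join is lossy.

No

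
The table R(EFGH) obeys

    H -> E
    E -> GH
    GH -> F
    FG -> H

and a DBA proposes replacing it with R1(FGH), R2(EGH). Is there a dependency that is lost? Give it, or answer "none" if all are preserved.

H → E lies within R2.
E → GH lies within R2.
GH → F lies within R1.
FG → H lies within R1.
Every dependency is enforceable on the fragments, so the decomposition is dependency-preserving.

none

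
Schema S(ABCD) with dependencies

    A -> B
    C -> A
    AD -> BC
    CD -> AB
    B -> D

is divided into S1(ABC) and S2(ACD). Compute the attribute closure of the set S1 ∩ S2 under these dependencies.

ABCD

S1 ∩ S2 = {AC}.
A → B applies, adding B
B → D applies, adding D
Closure: {ABCD}.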